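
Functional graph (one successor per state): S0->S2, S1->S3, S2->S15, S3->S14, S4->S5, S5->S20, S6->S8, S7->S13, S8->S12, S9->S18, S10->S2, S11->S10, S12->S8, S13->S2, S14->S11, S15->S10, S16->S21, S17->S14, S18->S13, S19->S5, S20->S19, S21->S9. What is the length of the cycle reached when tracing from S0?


Trace from S0 until a state repeats:
  S0 -> S2 -> S15 -> S10 -> S2
S2 first seen at step 1, revisited at step 4.
Cycle length = 4 - 1 = 3

3


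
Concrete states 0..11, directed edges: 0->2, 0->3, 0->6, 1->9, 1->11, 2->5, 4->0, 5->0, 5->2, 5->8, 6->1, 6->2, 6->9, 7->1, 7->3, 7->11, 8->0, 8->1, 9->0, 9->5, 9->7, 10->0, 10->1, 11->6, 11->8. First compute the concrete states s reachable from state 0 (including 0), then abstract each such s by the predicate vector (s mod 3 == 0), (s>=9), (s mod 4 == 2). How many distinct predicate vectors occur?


BFS from 0:
Concrete reachable: {0, 1, 2, 3, 5, 6, 7, 8, 9, 11}
Abstract via predicates (s mod 3 == 0), (s>=9), (s mod 4 == 2):
  (0,0,0) <- {1, 5, 7, 8}
  (0,0,1) <- {2}
  (0,1,0) <- {11}
  (1,0,0) <- {0, 3}
  (1,0,1) <- {6}
  (1,1,0) <- {9}
Distinct abstract states = 6

6


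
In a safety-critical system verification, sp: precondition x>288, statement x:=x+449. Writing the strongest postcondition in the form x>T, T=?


Formula: sp(P, x:=E) = exists old_x. (x = E[old_x/x]) AND P[old_x/x] (old_x is the value of x before the assignment; eliminate old_x by solving x = E[old_x/x] for old_x)
Step 1: Precondition P: x>288, i.e. old_x > 288
Step 2: Assignment gives x = old_x + 449, so old_x = x - 449
Step 3: Substitute into P: x - 449 > 288
Step 4: Simplify: x > 288+449 = 737

737


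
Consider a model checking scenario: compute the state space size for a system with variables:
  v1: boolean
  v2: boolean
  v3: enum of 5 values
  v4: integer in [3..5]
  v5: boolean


State space = product of domain sizes of all variables.
Domain sizes:
  v1 (boolean): 2
  v2 (boolean): 2
  v3 (enum of 5 values): 5
  v4 (integer in [3..5]): 3
  v5 (boolean): 2
Product = 2 * 2 * 5 * 3 * 2 = 120

120


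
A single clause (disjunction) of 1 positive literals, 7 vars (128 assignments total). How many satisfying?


Step 1: Total=2^7=128
Step 2: Unsat when all 1 false: 2^6=64
Step 3: Sat=128-64=64

64


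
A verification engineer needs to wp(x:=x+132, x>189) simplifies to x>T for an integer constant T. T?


Formula: wp(x:=E, P) = P[E/x] (substitute E for x in postcondition)
Step 1: Postcondition: x>189
Step 2: Substitute x+132 for x: x+132>189
Step 3: Solve for x: x > 189-132 = 57

57


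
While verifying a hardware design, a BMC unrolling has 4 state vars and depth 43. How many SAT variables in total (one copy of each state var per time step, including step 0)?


BMC unrolls to depth k, creating one copy of each state var for steps 0..k.
Step count = 43 + 1 = 44 (steps 0 through 43)
Vars per step = 4
Total = 4 * 44 = 176

176


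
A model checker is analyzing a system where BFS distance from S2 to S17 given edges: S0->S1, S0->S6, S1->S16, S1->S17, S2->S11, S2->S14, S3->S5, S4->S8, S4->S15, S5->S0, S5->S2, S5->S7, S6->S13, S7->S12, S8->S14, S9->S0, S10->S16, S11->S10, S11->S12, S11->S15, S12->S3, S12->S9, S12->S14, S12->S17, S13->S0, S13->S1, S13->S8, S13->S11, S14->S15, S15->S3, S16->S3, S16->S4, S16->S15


BFS layer-by-layer from S2:
  dist 0: {S2}
  dist 1: {S11, S14}
  dist 2: {S10, S12, S15}
  dist 3: {S3, S9, S16, S17}
  -> S17 reached at distance 3
Shortest path length = 3

3


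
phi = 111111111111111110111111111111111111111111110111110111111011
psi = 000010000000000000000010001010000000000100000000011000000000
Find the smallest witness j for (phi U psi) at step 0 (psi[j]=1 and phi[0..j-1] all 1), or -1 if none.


(phi U psi) at 0: need smallest j with psi[j]=1 and phi[i]=1 for all i in [0,j).
Scan from step 0:
  step 0: phi=1, psi=0 -> continue
  step 1: phi=1, psi=0 -> continue
  step 2: phi=1, psi=0 -> continue
  step 3: phi=1, psi=0 -> continue
  step 4: psi=1 and phi held for [0,4) -> witness found
Witness step = 4

4


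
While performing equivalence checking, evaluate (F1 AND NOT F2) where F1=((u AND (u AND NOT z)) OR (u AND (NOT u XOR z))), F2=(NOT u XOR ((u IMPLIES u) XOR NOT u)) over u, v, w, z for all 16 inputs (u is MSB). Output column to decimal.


F1 = ((u AND (u AND NOT z)) OR (u AND (NOT u XOR z)))
F2 = (NOT u XOR ((u IMPLIES u) XOR NOT u))
Counterexample to F1=>F2 is where F1=1 and F2=0.
Evaluate each row (bits = u,v,w,z, MSB first):
  row 0 [0000]: F1=0 F2=1 -> F1&~F2 -> 0
  row 1 [0001]: F1=0 F2=1 -> F1&~F2 -> 0
  row 2 [0010]: F1=0 F2=1 -> F1&~F2 -> 0
  row 3 [0011]: F1=0 F2=1 -> F1&~F2 -> 0
  row 4 [0100]: F1=0 F2=1 -> F1&~F2 -> 0
  row 5 [0101]: F1=0 F2=1 -> F1&~F2 -> 0
  row 6 [0110]: F1=0 F2=1 -> F1&~F2 -> 0
  row 7 [0111]: F1=0 F2=1 -> F1&~F2 -> 0
  row 8 [1000]: F1=1 F2=1 -> F1&~F2 -> 0
  row 9 [1001]: F1=1 F2=1 -> F1&~F2 -> 0
  row 10 [1010]: F1=1 F2=1 -> F1&~F2 -> 0
  row 11 [1011]: F1=1 F2=1 -> F1&~F2 -> 0
  row 12 [1100]: F1=1 F2=1 -> F1&~F2 -> 0
  row 13 [1101]: F1=1 F2=1 -> F1&~F2 -> 0
  row 14 [1110]: F1=1 F2=1 -> F1&~F2 -> 0
  row 15 [1111]: F1=1 F2=1 -> F1&~F2 -> 0
Full result column, 4 rows per line (u,v fixed per line; w,z runs 00..11 left to right):
  rows 0-3 [u,v=00]: 0000  = hex 0
  rows 4-7 [u,v=01]: 0000  = hex 0
  rows 8-11 [u,v=10]: 0000  = hex 0
  rows 12-15 [u,v=11]: 0000  = hex 0
Counterexample vector (row 0 .. row 15) = 0000000000000000
Output column grouped in 4s = 0000 0000 0000 0000 = 0x0000
Convert to decimal digit by digit (value = value*16 + digit):
  0 -> 0
  0*16 + 0 = 0
  0*16 + 0 = 0
  0*16 + 0 = 0
Decimal = 0

0


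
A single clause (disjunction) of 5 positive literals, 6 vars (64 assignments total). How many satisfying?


Step 1: Total=2^6=64
Step 2: Unsat when all 5 false: 2^1=2
Step 3: Sat=64-2=62

62


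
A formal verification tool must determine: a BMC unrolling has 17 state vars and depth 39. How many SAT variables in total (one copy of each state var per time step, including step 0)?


BMC unrolls to depth k, creating one copy of each state var for steps 0..k.
Step count = 39 + 1 = 40 (steps 0 through 39)
Vars per step = 17
Total = 17 * 40 = 680

680


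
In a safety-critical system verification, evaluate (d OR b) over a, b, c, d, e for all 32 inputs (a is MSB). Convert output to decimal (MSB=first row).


Formula: (d OR b) over a, b, c, d, e (32 rows)
Evaluate each row (bits = a,b,c,d,e, MSB first):
  row 0 [00000]: (0 OR 0) -> 0
  row 1 [00001]: (0 OR 0) -> 0
  row 2 [00010]: (1 OR 0) -> 1
  row 3 [00011]: (1 OR 0) -> 1
  row 4 [00100]: (0 OR 0) -> 0
  row 5 [00101]: (0 OR 0) -> 0
  row 6 [00110]: (1 OR 0) -> 1
  row 7 [00111]: (1 OR 0) -> 1
  row 8 [01000]: (0 OR 1) -> 1
  row 9 [01001]: (0 OR 1) -> 1
  row 10 [01010]: (1 OR 1) -> 1
  row 11 [01011]: (1 OR 1) -> 1
  row 12 [01100]: (0 OR 1) -> 1
  row 13 [01101]: (0 OR 1) -> 1
  row 14 [01110]: (1 OR 1) -> 1
  row 15 [01111]: (1 OR 1) -> 1
  row 16 [10000]: (0 OR 0) -> 0
  row 17 [10001]: (0 OR 0) -> 0
  row 18 [10010]: (1 OR 0) -> 1
  row 19 [10011]: (1 OR 0) -> 1
  row 20 [10100]: (0 OR 0) -> 0
  row 21 [10101]: (0 OR 0) -> 0
  row 22 [10110]: (1 OR 0) -> 1
  row 23 [10111]: (1 OR 0) -> 1
  row 24 [11000]: (0 OR 1) -> 1
  row 25 [11001]: (0 OR 1) -> 1
  row 26 [11010]: (1 OR 1) -> 1
  row 27 [11011]: (1 OR 1) -> 1
  row 28 [11100]: (0 OR 1) -> 1
  row 29 [11101]: (0 OR 1) -> 1
  row 30 [11110]: (1 OR 1) -> 1
  row 31 [11111]: (1 OR 1) -> 1
Full result column, 4 rows per line (a,b,c fixed per line; d,e runs 00..11 left to right):
  rows 0-3 [a,b,c=000]: 0011  = hex 3
  rows 4-7 [a,b,c=001]: 0011  = hex 3
  rows 8-11 [a,b,c=010]: 1111  = hex F
  rows 12-15 [a,b,c=011]: 1111  = hex F
  rows 16-19 [a,b,c=100]: 0011  = hex 3
  rows 20-23 [a,b,c=101]: 0011  = hex 3
  rows 24-27 [a,b,c=110]: 1111  = hex F
  rows 28-31 [a,b,c=111]: 1111  = hex F
Output column (row 0 .. row 31) = 00110011111111110011001111111111
Output column grouped in 4s = 0011 0011 1111 1111 0011 0011 1111 1111 = 0x33FF33FF
Convert to decimal digit by digit (value = value*16 + digit):
  3 -> 3
  3*16 + 3 = 51
  51*16 + 15 (F) = 831
  831*16 + 15 (F) = 13311
  13311*16 + 3 = 212979
  212979*16 + 3 = 3407667
  3407667*16 + 15 (F) = 54522687
  54522687*16 + 15 (F) = 872363007
Decimal = 872363007

872363007


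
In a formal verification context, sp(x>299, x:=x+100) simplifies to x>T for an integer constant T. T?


Formula: sp(P, x:=E) = exists old_x. (x = E[old_x/x]) AND P[old_x/x] (old_x is the value of x before the assignment; eliminate old_x by solving x = E[old_x/x] for old_x)
Step 1: Precondition P: x>299, i.e. old_x > 299
Step 2: Assignment gives x = old_x + 100, so old_x = x - 100
Step 3: Substitute into P: x - 100 > 299
Step 4: Simplify: x > 299+100 = 399

399


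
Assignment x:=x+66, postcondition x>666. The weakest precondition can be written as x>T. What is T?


Formula: wp(x:=E, P) = P[E/x] (substitute E for x in postcondition)
Step 1: Postcondition: x>666
Step 2: Substitute x+66 for x: x+66>666
Step 3: Solve for x: x > 666-66 = 600

600


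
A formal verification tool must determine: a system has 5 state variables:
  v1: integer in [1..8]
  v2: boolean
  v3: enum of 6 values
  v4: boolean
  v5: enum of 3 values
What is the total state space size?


State space = product of domain sizes of all variables.
Domain sizes:
  v1 (integer in [1..8]): 8
  v2 (boolean): 2
  v3 (enum of 6 values): 6
  v4 (boolean): 2
  v5 (enum of 3 values): 3
Product = 8 * 2 * 6 * 2 * 3 = 576

576


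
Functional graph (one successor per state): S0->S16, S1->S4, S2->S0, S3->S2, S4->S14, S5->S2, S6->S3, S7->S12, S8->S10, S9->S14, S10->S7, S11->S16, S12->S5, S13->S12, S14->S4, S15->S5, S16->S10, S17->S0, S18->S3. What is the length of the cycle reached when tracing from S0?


Trace from S0 until a state repeats:
  S0 -> S16 -> S10 -> S7 -> S12 -> S5 -> S2 -> S0
S0 first seen at step 0, revisited at step 7.
Cycle length = 7 - 0 = 7

7


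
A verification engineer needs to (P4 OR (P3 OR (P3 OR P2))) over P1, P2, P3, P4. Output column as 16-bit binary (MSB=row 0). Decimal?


Formula: (P4 OR (P3 OR (P3 OR P2))) over P1, P2, P3, P4 (16 rows)
Evaluate each row (bits = P1,P2,P3,P4, MSB first):
  row 0 [0000]: (0 OR (0 OR (0 OR 0))) -> 0
  row 1 [0001]: (1 OR (0 OR (0 OR 0))) -> 1
  row 2 [0010]: (0 OR (1 OR (1 OR 0))) -> 1
  row 3 [0011]: (1 OR (1 OR (1 OR 0))) -> 1
  row 4 [0100]: (0 OR (0 OR (0 OR 1))) -> 1
  row 5 [0101]: (1 OR (0 OR (0 OR 1))) -> 1
  row 6 [0110]: (0 OR (1 OR (1 OR 1))) -> 1
  row 7 [0111]: (1 OR (1 OR (1 OR 1))) -> 1
  row 8 [1000]: (0 OR (0 OR (0 OR 0))) -> 0
  row 9 [1001]: (1 OR (0 OR (0 OR 0))) -> 1
  row 10 [1010]: (0 OR (1 OR (1 OR 0))) -> 1
  row 11 [1011]: (1 OR (1 OR (1 OR 0))) -> 1
  row 12 [1100]: (0 OR (0 OR (0 OR 1))) -> 1
  row 13 [1101]: (1 OR (0 OR (0 OR 1))) -> 1
  row 14 [1110]: (0 OR (1 OR (1 OR 1))) -> 1
  row 15 [1111]: (1 OR (1 OR (1 OR 1))) -> 1
Full result column, 4 rows per line (P1,P2 fixed per line; P3,P4 runs 00..11 left to right):
  rows 0-3 [P1,P2=00]: 0111  = hex 7
  rows 4-7 [P1,P2=01]: 1111  = hex F
  rows 8-11 [P1,P2=10]: 0111  = hex 7
  rows 12-15 [P1,P2=11]: 1111  = hex F
Output column (row 0 .. row 15) = 0111111101111111
Output column grouped in 4s = 0111 1111 0111 1111 = 0x7F7F
Convert to decimal digit by digit (value = value*16 + digit):
  7 -> 7
  7*16 + 15 (F) = 127
  127*16 + 7 = 2039
  2039*16 + 15 (F) = 32639
Decimal = 32639

32639


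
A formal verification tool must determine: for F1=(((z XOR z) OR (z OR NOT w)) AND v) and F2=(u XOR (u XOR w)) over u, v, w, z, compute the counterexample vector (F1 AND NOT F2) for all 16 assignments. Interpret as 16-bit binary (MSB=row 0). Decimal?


F1 = (((z XOR z) OR (z OR NOT w)) AND v)
F2 = (u XOR (u XOR w))
Counterexample to F1=>F2 is where F1=1 and F2=0.
Evaluate each row (bits = u,v,w,z, MSB first):
  row 0 [0000]: F1=0 F2=0 -> F1&~F2 -> 0
  row 1 [0001]: F1=0 F2=0 -> F1&~F2 -> 0
  row 2 [0010]: F1=0 F2=1 -> F1&~F2 -> 0
  row 3 [0011]: F1=0 F2=1 -> F1&~F2 -> 0
  row 4 [0100]: F1=1 F2=0 -> F1&~F2 -> 1
  row 5 [0101]: F1=1 F2=0 -> F1&~F2 -> 1
  row 6 [0110]: F1=0 F2=1 -> F1&~F2 -> 0
  row 7 [0111]: F1=1 F2=1 -> F1&~F2 -> 0
  row 8 [1000]: F1=0 F2=0 -> F1&~F2 -> 0
  row 9 [1001]: F1=0 F2=0 -> F1&~F2 -> 0
  row 10 [1010]: F1=0 F2=1 -> F1&~F2 -> 0
  row 11 [1011]: F1=0 F2=1 -> F1&~F2 -> 0
  row 12 [1100]: F1=1 F2=0 -> F1&~F2 -> 1
  row 13 [1101]: F1=1 F2=0 -> F1&~F2 -> 1
  row 14 [1110]: F1=0 F2=1 -> F1&~F2 -> 0
  row 15 [1111]: F1=1 F2=1 -> F1&~F2 -> 0
Full result column, 4 rows per line (u,v fixed per line; w,z runs 00..11 left to right):
  rows 0-3 [u,v=00]: 0000  = hex 0
  rows 4-7 [u,v=01]: 1100  = hex C
  rows 8-11 [u,v=10]: 0000  = hex 0
  rows 12-15 [u,v=11]: 1100  = hex C
Counterexample vector (row 0 .. row 15) = 0000110000001100
Output column grouped in 4s = 0000 1100 0000 1100 = 0x0C0C
Convert to decimal digit by digit (value = value*16 + digit):
  0 -> 0
  0*16 + 12 (C) = 12
  12*16 + 0 = 192
  192*16 + 12 (C) = 3084
Decimal = 3084

3084


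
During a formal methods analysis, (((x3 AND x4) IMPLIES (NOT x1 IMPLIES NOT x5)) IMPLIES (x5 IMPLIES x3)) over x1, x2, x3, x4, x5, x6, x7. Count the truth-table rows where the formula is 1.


Formula: (((x3 AND x4) IMPLIES (NOT x1 IMPLIES NOT x5)) IMPLIES (x5 IMPLIES x3)) over 7 vars (128 rows)
Evaluate each row (x1, x2, x3, x4, x5, x6, x7 as bits, MSB first):
  row 0 [0000000]: (((0 AND 0) IMPLIES (NOT 0 IMPLIES NOT 0)) IMPLIES (0 IMPLIES 0)) -> 1
  row 1 [0000001]: (((0 AND 0) IMPLIES (NOT 0 IMPLIES NOT 0)) IMPLIES (0 IMPLIES 0)) -> 1
  row 2 [0000010]: (((0 AND 0) IMPLIES (NOT 0 IMPLIES NOT 0)) IMPLIES (0 IMPLIES 0)) -> 1
  row 3 [0000011]: (((0 AND 0) IMPLIES (NOT 0 IMPLIES NOT 0)) IMPLIES (0 IMPLIES 0)) -> 1
  row 4 [0000100]: (((0 AND 0) IMPLIES (NOT 0 IMPLIES NOT 1)) IMPLIES (1 IMPLIES 0)) -> 0
  (every remaining row is evaluated the same way; all 128 results are listed next)
Full result column, 8 rows per line (x1,x2,x3,x4 fixed per line; x5,x6,x7 runs 000..111 left to right):
  rows 0-7 [x1,x2,x3,x4=0000]: 11110000  (ones: 4)
  rows 8-15 [x1,x2,x3,x4=0001]: 11110000  (ones: 4)
  rows 16-23 [x1,x2,x3,x4=0010]: 11111111  (ones: 8)
  rows 24-31 [x1,x2,x3,x4=0011]: 11111111  (ones: 8)
  rows 32-39 [x1,x2,x3,x4=0100]: 11110000  (ones: 4)
  rows 40-47 [x1,x2,x3,x4=0101]: 11110000  (ones: 4)
  rows 48-55 [x1,x2,x3,x4=0110]: 11111111  (ones: 8)
  rows 56-63 [x1,x2,x3,x4=0111]: 11111111  (ones: 8)
  rows 64-71 [x1,x2,x3,x4=1000]: 11110000  (ones: 4)
  rows 72-79 [x1,x2,x3,x4=1001]: 11110000  (ones: 4)
  rows 80-87 [x1,x2,x3,x4=1010]: 11111111  (ones: 8)
  rows 88-95 [x1,x2,x3,x4=1011]: 11111111  (ones: 8)
  rows 96-103 [x1,x2,x3,x4=1100]: 11110000  (ones: 4)
  rows 104-111 [x1,x2,x3,x4=1101]: 11110000  (ones: 4)
  rows 112-119 [x1,x2,x3,x4=1110]: 11111111  (ones: 8)
  rows 120-127 [x1,x2,x3,x4=1111]: 11111111  (ones: 8)
Count of 1-rows = 4+4+8+8+4+4+8+8+4+4+8+8+4+4+8+8 = 96

96


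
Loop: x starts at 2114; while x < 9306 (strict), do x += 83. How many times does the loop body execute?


Step 1: x goes from 2114 toward 9306 by 83; the body runs while x<9306, so iterations = ceil((bound-start)/step)
Step 2: Distance=7192
Step 3: ceil(7192/83)=87

87


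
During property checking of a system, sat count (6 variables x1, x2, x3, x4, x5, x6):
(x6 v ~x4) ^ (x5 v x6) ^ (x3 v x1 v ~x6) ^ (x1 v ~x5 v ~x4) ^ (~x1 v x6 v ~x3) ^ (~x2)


CNF with 6 clauses over 6 vars (64 assignments).
An assignment satisfies CNF iff every clause has >=1 true literal.
Check each row (bits = x1,x2,x3,x4,x5,x6; clause T/F shown):
  row 0 [000000]: clauses=TFTTTT -> 0
  row 1 [000001]: clauses=TTFTTT -> 0
  row 2 [000010]: clauses=TTTTTT -> 1
  row 3 [000011]: clauses=TTFTTT -> 0
  row 4 [000100]: clauses=FFTTTT -> 0
  (every remaining row is evaluated the same way; all 64 results are listed next)
Full result column, 8 rows per line (x1,x2,x3 fixed per line; x4,x5,x6 runs 000..111 left to right):
  rows 0-7 [x1,x2,x3=000]: 00100000  (ones: 1)
  rows 8-15 [x1,x2,x3=001]: 01110100  (ones: 4)
  rows 16-23 [x1,x2,x3=010]: 00000000  (ones: 0)
  rows 24-31 [x1,x2,x3=011]: 00000000  (ones: 0)
  rows 32-39 [x1,x2,x3=100]: 01110101  (ones: 5)
  rows 40-47 [x1,x2,x3=101]: 01010101  (ones: 4)
  rows 48-55 [x1,x2,x3=110]: 00000000  (ones: 0)
  rows 56-63 [x1,x2,x3=111]: 00000000  (ones: 0)
Satisfying assignments = 1+4+0+0+5+4+0+0 = 14

14


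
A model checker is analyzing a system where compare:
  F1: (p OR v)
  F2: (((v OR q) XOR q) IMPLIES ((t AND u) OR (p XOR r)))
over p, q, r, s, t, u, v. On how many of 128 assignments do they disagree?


F1 = (p OR v)
F2 = (((v OR q) XOR q) IMPLIES ((t AND u) OR (p XOR r)))
Evaluate both on each of 128 rows (bits = p,q,r,s,t,u,v):
  row 0 [0000000]: F1=0 F2=1 (differ) -> 1
  row 1 [0000001]: F1=1 F2=0 (differ) -> 1
  row 2 [0000010]: F1=0 F2=1 (differ) -> 1
  row 3 [0000011]: F1=1 F2=0 (differ) -> 1
  row 4 [0000100]: F1=0 F2=1 (differ) -> 1
  (every remaining row is evaluated the same way; all 128 results are listed next)
Full result column, 8 rows per line (p,q,r,s fixed per line; t,u,v runs 000..111 left to right):
  rows 0-7 [p,q,r,s=0000]: 11111110  (ones: 7)
  rows 8-15 [p,q,r,s=0001]: 11111110  (ones: 7)
  rows 16-23 [p,q,r,s=0010]: 10101010  (ones: 4)
  rows 24-31 [p,q,r,s=0011]: 10101010  (ones: 4)
  rows 32-39 [p,q,r,s=0100]: 10101010  (ones: 4)
  rows 40-47 [p,q,r,s=0101]: 10101010  (ones: 4)
  rows 48-55 [p,q,r,s=0110]: 10101010  (ones: 4)
  rows 56-63 [p,q,r,s=0111]: 10101010  (ones: 4)
  rows 64-71 [p,q,r,s=1000]: 00000000  (ones: 0)
  rows 72-79 [p,q,r,s=1001]: 00000000  (ones: 0)
  rows 80-87 [p,q,r,s=1010]: 01010100  (ones: 3)
  rows 88-95 [p,q,r,s=1011]: 01010100  (ones: 3)
  rows 96-103 [p,q,r,s=1100]: 00000000  (ones: 0)
  rows 104-111 [p,q,r,s=1101]: 00000000  (ones: 0)
  rows 112-119 [p,q,r,s=1110]: 00000000  (ones: 0)
  rows 120-127 [p,q,r,s=1111]: 00000000  (ones: 0)
Disagreements = 7+7+4+4+4+4+4+4+0+0+3+3+0+0+0+0 = 44

44


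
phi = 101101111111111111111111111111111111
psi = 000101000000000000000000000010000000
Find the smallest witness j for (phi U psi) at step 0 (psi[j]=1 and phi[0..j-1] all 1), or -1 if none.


(phi U psi) at 0: need smallest j with psi[j]=1 and phi[i]=1 for all i in [0,j).
Scan from step 0:
  step 0: phi=1, psi=0 -> continue
  step 1: phi=0 -> phi-prefix broken from here
  step 3: psi=1 but phi already failed -> not a witness
  step 5: psi=1 but phi already failed -> not a witness
  step 28: psi=1 but phi already failed -> not a witness
  end of trace: no witness -> -1
Witness step = -1

-1


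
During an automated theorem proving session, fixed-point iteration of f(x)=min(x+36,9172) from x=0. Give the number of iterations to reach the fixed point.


Step 1: x=0, cap=9172, increment=36
Step 2: x grows by 36 each step until capped at 9172; fixed point is x=9172
Step 3: iterations = ceil(9172/36) = 255

255


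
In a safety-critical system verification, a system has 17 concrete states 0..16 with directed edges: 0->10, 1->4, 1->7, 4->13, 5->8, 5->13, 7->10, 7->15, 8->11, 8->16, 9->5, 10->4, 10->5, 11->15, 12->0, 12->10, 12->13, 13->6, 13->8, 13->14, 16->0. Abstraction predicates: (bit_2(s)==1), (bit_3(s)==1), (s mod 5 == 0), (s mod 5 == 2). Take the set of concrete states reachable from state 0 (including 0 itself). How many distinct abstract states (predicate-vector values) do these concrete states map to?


BFS from 0:
Concrete reachable: {0, 4, 5, 6, 8, 10, 11, 13, 14, 15, 16}
Abstract via predicates (bit_2(s)==1), (bit_3(s)==1), (s mod 5 == 0), (s mod 5 == 2):
  (0,0,0,0) <- {16}
  (0,0,1,0) <- {0}
  (0,1,0,0) <- {8, 11}
  (0,1,1,0) <- {10}
  (1,0,0,0) <- {4, 6}
  (1,0,1,0) <- {5}
  (1,1,0,0) <- {13, 14}
  (1,1,1,0) <- {15}
Distinct abstract states = 8

8


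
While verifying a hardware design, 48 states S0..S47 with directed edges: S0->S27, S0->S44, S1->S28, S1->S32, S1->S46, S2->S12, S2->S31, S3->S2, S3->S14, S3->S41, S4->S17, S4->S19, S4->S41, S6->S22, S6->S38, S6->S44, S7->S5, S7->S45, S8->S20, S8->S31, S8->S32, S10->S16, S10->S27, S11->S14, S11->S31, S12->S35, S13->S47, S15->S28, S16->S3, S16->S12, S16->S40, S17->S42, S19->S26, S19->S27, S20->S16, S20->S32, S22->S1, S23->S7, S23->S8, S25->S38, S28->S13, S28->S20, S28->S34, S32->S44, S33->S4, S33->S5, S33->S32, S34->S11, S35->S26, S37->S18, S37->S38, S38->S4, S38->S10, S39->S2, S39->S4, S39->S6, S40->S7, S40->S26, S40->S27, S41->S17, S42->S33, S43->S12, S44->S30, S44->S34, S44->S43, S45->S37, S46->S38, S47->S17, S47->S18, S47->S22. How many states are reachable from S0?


BFS from S0:
  layer 0: {S0}
  layer 1: {S27, S44}
  layer 2: {S30, S34, S43}
  layer 3: {S11, S12}
  layer 4: {S14, S31, S35}
  layer 5: {S26}
Reachable set: {S0, S11, S12, S14, S26, S27, S30, S31, S34, S35, S43, S44}
Count = 12

12


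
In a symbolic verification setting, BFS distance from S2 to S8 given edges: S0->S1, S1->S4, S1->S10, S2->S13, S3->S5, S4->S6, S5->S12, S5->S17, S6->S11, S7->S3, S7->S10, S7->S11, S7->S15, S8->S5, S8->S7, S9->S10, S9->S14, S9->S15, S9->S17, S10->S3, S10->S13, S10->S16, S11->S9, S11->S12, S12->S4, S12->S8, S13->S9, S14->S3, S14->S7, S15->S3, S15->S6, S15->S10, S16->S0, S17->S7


BFS layer-by-layer from S2:
  dist 0: {S2}
  dist 1: {S13}
  dist 2: {S9}
  dist 3: {S10, S14, S15, S17}
  dist 4: {S3, S6, S7, S16}
  dist 5: {S0, S5, S11}
  dist 6: {S1, S12}
  dist 7: {S4, S8}
  -> S8 reached at distance 7
Shortest path length = 7

7


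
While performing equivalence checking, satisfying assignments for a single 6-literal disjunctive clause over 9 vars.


Step 1: Total=2^9=512
Step 2: Unsat when all 6 false: 2^3=8
Step 3: Sat=512-8=504

504


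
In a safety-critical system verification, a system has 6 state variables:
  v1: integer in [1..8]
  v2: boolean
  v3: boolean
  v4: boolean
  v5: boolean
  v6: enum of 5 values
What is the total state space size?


State space = product of domain sizes of all variables.
Domain sizes:
  v1 (integer in [1..8]): 8
  v2 (boolean): 2
  v3 (boolean): 2
  v4 (boolean): 2
  v5 (boolean): 2
  v6 (enum of 5 values): 5
Product = 8 * 2 * 2 * 2 * 2 * 5 = 640

640


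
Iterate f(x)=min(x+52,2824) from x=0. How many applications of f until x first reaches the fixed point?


Step 1: x=0, cap=2824, increment=52
Step 2: x grows by 52 each step until capped at 2824; fixed point is x=2824
Step 3: iterations = ceil(2824/52) = 55

55


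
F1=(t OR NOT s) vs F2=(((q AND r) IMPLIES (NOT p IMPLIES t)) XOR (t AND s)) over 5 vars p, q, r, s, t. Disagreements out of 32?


F1 = (t OR NOT s)
F2 = (((q AND r) IMPLIES (NOT p IMPLIES t)) XOR (t AND s))
Evaluate both on each of 32 rows (bits = p,q,r,s,t):
  row 0 [00000]: F1=1 F2=1 -> 0
  row 1 [00001]: F1=1 F2=1 -> 0
  row 2 [00010]: F1=0 F2=1 (differ) -> 1
  row 3 [00011]: F1=1 F2=0 (differ) -> 1
  row 4 [00100]: F1=1 F2=1 -> 0
  row 5 [00101]: F1=1 F2=1 -> 0
  row 6 [00110]: F1=0 F2=1 (differ) -> 1
  row 7 [00111]: F1=1 F2=0 (differ) -> 1
  row 8 [01000]: F1=1 F2=1 -> 0
  row 9 [01001]: F1=1 F2=1 -> 0
  row 10 [01010]: F1=0 F2=1 (differ) -> 1
  row 11 [01011]: F1=1 F2=0 (differ) -> 1
  row 12 [01100]: F1=1 F2=0 (differ) -> 1
  row 13 [01101]: F1=1 F2=1 -> 0
  row 14 [01110]: F1=0 F2=0 -> 0
  row 15 [01111]: F1=1 F2=0 (differ) -> 1
  row 16 [10000]: F1=1 F2=1 -> 0
  row 17 [10001]: F1=1 F2=1 -> 0
  row 18 [10010]: F1=0 F2=1 (differ) -> 1
  row 19 [10011]: F1=1 F2=0 (differ) -> 1
  row 20 [10100]: F1=1 F2=1 -> 0
  row 21 [10101]: F1=1 F2=1 -> 0
  row 22 [10110]: F1=0 F2=1 (differ) -> 1
  row 23 [10111]: F1=1 F2=0 (differ) -> 1
  row 24 [11000]: F1=1 F2=1 -> 0
  row 25 [11001]: F1=1 F2=1 -> 0
  row 26 [11010]: F1=0 F2=1 (differ) -> 1
  row 27 [11011]: F1=1 F2=0 (differ) -> 1
  row 28 [11100]: F1=1 F2=1 -> 0
  row 29 [11101]: F1=1 F2=1 -> 0
  row 30 [11110]: F1=0 F2=1 (differ) -> 1
  row 31 [11111]: F1=1 F2=0 (differ) -> 1
Full result column, 8 rows per line (p,q fixed per line; r,s,t runs 000..111 left to right):
  rows 0-7 [p,q=00]: 00110011  (ones: 4)
  rows 8-15 [p,q=01]: 00111001  (ones: 4)
  rows 16-23 [p,q=10]: 00110011  (ones: 4)
  rows 24-31 [p,q=11]: 00110011  (ones: 4)
Disagreements = 4+4+4+4 = 16

16


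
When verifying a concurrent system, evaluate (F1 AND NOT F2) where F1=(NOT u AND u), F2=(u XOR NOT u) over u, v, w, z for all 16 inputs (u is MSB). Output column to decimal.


F1 = (NOT u AND u)
F2 = (u XOR NOT u)
Counterexample to F1=>F2 is where F1=1 and F2=0.
Evaluate each row (bits = u,v,w,z, MSB first):
  row 0 [0000]: F1=0 F2=1 -> F1&~F2 -> 0
  row 1 [0001]: F1=0 F2=1 -> F1&~F2 -> 0
  row 2 [0010]: F1=0 F2=1 -> F1&~F2 -> 0
  row 3 [0011]: F1=0 F2=1 -> F1&~F2 -> 0
  row 4 [0100]: F1=0 F2=1 -> F1&~F2 -> 0
  row 5 [0101]: F1=0 F2=1 -> F1&~F2 -> 0
  row 6 [0110]: F1=0 F2=1 -> F1&~F2 -> 0
  row 7 [0111]: F1=0 F2=1 -> F1&~F2 -> 0
  row 8 [1000]: F1=0 F2=1 -> F1&~F2 -> 0
  row 9 [1001]: F1=0 F2=1 -> F1&~F2 -> 0
  row 10 [1010]: F1=0 F2=1 -> F1&~F2 -> 0
  row 11 [1011]: F1=0 F2=1 -> F1&~F2 -> 0
  row 12 [1100]: F1=0 F2=1 -> F1&~F2 -> 0
  row 13 [1101]: F1=0 F2=1 -> F1&~F2 -> 0
  row 14 [1110]: F1=0 F2=1 -> F1&~F2 -> 0
  row 15 [1111]: F1=0 F2=1 -> F1&~F2 -> 0
Full result column, 4 rows per line (u,v fixed per line; w,z runs 00..11 left to right):
  rows 0-3 [u,v=00]: 0000  = hex 0
  rows 4-7 [u,v=01]: 0000  = hex 0
  rows 8-11 [u,v=10]: 0000  = hex 0
  rows 12-15 [u,v=11]: 0000  = hex 0
Counterexample vector (row 0 .. row 15) = 0000000000000000
Output column grouped in 4s = 0000 0000 0000 0000 = 0x0000
Convert to decimal digit by digit (value = value*16 + digit):
  0 -> 0
  0*16 + 0 = 0
  0*16 + 0 = 0
  0*16 + 0 = 0
Decimal = 0

0


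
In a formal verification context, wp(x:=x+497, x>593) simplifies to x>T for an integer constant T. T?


Formula: wp(x:=E, P) = P[E/x] (substitute E for x in postcondition)
Step 1: Postcondition: x>593
Step 2: Substitute x+497 for x: x+497>593
Step 3: Solve for x: x > 593-497 = 96

96


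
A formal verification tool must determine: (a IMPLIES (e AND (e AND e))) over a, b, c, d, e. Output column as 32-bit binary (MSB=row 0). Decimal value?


Formula: (a IMPLIES (e AND (e AND e))) over a, b, c, d, e (32 rows)
Evaluate each row (bits = a,b,c,d,e, MSB first):
  row 0 [00000]: (0 IMPLIES (0 AND (0 AND 0))) -> 1
  row 1 [00001]: (0 IMPLIES (1 AND (1 AND 1))) -> 1
  row 2 [00010]: (0 IMPLIES (0 AND (0 AND 0))) -> 1
  row 3 [00011]: (0 IMPLIES (1 AND (1 AND 1))) -> 1
  row 4 [00100]: (0 IMPLIES (0 AND (0 AND 0))) -> 1
  row 5 [00101]: (0 IMPLIES (1 AND (1 AND 1))) -> 1
  row 6 [00110]: (0 IMPLIES (0 AND (0 AND 0))) -> 1
  row 7 [00111]: (0 IMPLIES (1 AND (1 AND 1))) -> 1
  row 8 [01000]: (0 IMPLIES (0 AND (0 AND 0))) -> 1
  row 9 [01001]: (0 IMPLIES (1 AND (1 AND 1))) -> 1
  row 10 [01010]: (0 IMPLIES (0 AND (0 AND 0))) -> 1
  row 11 [01011]: (0 IMPLIES (1 AND (1 AND 1))) -> 1
  row 12 [01100]: (0 IMPLIES (0 AND (0 AND 0))) -> 1
  row 13 [01101]: (0 IMPLIES (1 AND (1 AND 1))) -> 1
  row 14 [01110]: (0 IMPLIES (0 AND (0 AND 0))) -> 1
  row 15 [01111]: (0 IMPLIES (1 AND (1 AND 1))) -> 1
  row 16 [10000]: (1 IMPLIES (0 AND (0 AND 0))) -> 0
  row 17 [10001]: (1 IMPLIES (1 AND (1 AND 1))) -> 1
  row 18 [10010]: (1 IMPLIES (0 AND (0 AND 0))) -> 0
  row 19 [10011]: (1 IMPLIES (1 AND (1 AND 1))) -> 1
  row 20 [10100]: (1 IMPLIES (0 AND (0 AND 0))) -> 0
  row 21 [10101]: (1 IMPLIES (1 AND (1 AND 1))) -> 1
  row 22 [10110]: (1 IMPLIES (0 AND (0 AND 0))) -> 0
  row 23 [10111]: (1 IMPLIES (1 AND (1 AND 1))) -> 1
  row 24 [11000]: (1 IMPLIES (0 AND (0 AND 0))) -> 0
  row 25 [11001]: (1 IMPLIES (1 AND (1 AND 1))) -> 1
  row 26 [11010]: (1 IMPLIES (0 AND (0 AND 0))) -> 0
  row 27 [11011]: (1 IMPLIES (1 AND (1 AND 1))) -> 1
  row 28 [11100]: (1 IMPLIES (0 AND (0 AND 0))) -> 0
  row 29 [11101]: (1 IMPLIES (1 AND (1 AND 1))) -> 1
  row 30 [11110]: (1 IMPLIES (0 AND (0 AND 0))) -> 0
  row 31 [11111]: (1 IMPLIES (1 AND (1 AND 1))) -> 1
Full result column, 4 rows per line (a,b,c fixed per line; d,e runs 00..11 left to right):
  rows 0-3 [a,b,c=000]: 1111  = hex F
  rows 4-7 [a,b,c=001]: 1111  = hex F
  rows 8-11 [a,b,c=010]: 1111  = hex F
  rows 12-15 [a,b,c=011]: 1111  = hex F
  rows 16-19 [a,b,c=100]: 0101  = hex 5
  rows 20-23 [a,b,c=101]: 0101  = hex 5
  rows 24-27 [a,b,c=110]: 0101  = hex 5
  rows 28-31 [a,b,c=111]: 0101  = hex 5
Output column (row 0 .. row 31) = 11111111111111110101010101010101
Output column grouped in 4s = 1111 1111 1111 1111 0101 0101 0101 0101 = 0xFFFF5555
Convert to decimal digit by digit (value = value*16 + digit):
  F -> 15
  15*16 + 15 (F) = 255
  255*16 + 15 (F) = 4095
  4095*16 + 15 (F) = 65535
  65535*16 + 5 = 1048565
  1048565*16 + 5 = 16777045
  16777045*16 + 5 = 268432725
  268432725*16 + 5 = 4294923605
Decimal = 4294923605

4294923605


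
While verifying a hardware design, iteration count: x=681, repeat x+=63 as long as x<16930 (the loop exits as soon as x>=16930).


Step 1: x goes from 681 toward 16930 by 63; the body runs while x<16930, so iterations = ceil((bound-start)/step)
Step 2: Distance=16249
Step 3: ceil(16249/63)=258

258


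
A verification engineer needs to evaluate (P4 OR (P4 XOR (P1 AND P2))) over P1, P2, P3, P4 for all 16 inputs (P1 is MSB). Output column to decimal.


Formula: (P4 OR (P4 XOR (P1 AND P2))) over P1, P2, P3, P4 (16 rows)
Evaluate each row (bits = P1,P2,P3,P4, MSB first):
  row 0 [0000]: (0 OR (0 XOR (0 AND 0))) -> 0
  row 1 [0001]: (1 OR (1 XOR (0 AND 0))) -> 1
  row 2 [0010]: (0 OR (0 XOR (0 AND 0))) -> 0
  row 3 [0011]: (1 OR (1 XOR (0 AND 0))) -> 1
  row 4 [0100]: (0 OR (0 XOR (0 AND 1))) -> 0
  row 5 [0101]: (1 OR (1 XOR (0 AND 1))) -> 1
  row 6 [0110]: (0 OR (0 XOR (0 AND 1))) -> 0
  row 7 [0111]: (1 OR (1 XOR (0 AND 1))) -> 1
  row 8 [1000]: (0 OR (0 XOR (1 AND 0))) -> 0
  row 9 [1001]: (1 OR (1 XOR (1 AND 0))) -> 1
  row 10 [1010]: (0 OR (0 XOR (1 AND 0))) -> 0
  row 11 [1011]: (1 OR (1 XOR (1 AND 0))) -> 1
  row 12 [1100]: (0 OR (0 XOR (1 AND 1))) -> 1
  row 13 [1101]: (1 OR (1 XOR (1 AND 1))) -> 1
  row 14 [1110]: (0 OR (0 XOR (1 AND 1))) -> 1
  row 15 [1111]: (1 OR (1 XOR (1 AND 1))) -> 1
Full result column, 4 rows per line (P1,P2 fixed per line; P3,P4 runs 00..11 left to right):
  rows 0-3 [P1,P2=00]: 0101  = hex 5
  rows 4-7 [P1,P2=01]: 0101  = hex 5
  rows 8-11 [P1,P2=10]: 0101  = hex 5
  rows 12-15 [P1,P2=11]: 1111  = hex F
Output column (row 0 .. row 15) = 0101010101011111
Output column grouped in 4s = 0101 0101 0101 1111 = 0x555F
Convert to decimal digit by digit (value = value*16 + digit):
  5 -> 5
  5*16 + 5 = 85
  85*16 + 5 = 1365
  1365*16 + 15 (F) = 21855
Decimal = 21855

21855


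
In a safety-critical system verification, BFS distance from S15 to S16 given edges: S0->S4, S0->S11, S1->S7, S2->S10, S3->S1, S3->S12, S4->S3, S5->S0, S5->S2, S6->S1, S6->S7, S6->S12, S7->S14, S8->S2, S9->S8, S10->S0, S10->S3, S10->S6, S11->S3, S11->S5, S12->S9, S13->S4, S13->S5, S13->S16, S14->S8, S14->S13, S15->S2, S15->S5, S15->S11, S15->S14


BFS layer-by-layer from S15:
  dist 0: {S15}
  dist 1: {S2, S5, S11, S14}
  dist 2: {S0, S3, S8, S10, S13}
  dist 3: {S1, S4, S6, S12, S16}
  -> S16 reached at distance 3
Shortest path length = 3

3


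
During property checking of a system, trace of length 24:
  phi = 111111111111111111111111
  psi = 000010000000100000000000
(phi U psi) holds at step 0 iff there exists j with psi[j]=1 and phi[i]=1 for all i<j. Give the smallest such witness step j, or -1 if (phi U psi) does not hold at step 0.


(phi U psi) at 0: need smallest j with psi[j]=1 and phi[i]=1 for all i in [0,j).
Scan from step 0:
  step 0: phi=1, psi=0 -> continue
  step 1: phi=1, psi=0 -> continue
  step 2: phi=1, psi=0 -> continue
  step 3: phi=1, psi=0 -> continue
  step 4: psi=1 and phi held for [0,4) -> witness found
Witness step = 4

4


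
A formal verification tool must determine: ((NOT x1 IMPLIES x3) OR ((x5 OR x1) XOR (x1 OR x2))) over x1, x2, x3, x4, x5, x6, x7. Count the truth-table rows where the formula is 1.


Formula: ((NOT x1 IMPLIES x3) OR ((x5 OR x1) XOR (x1 OR x2))) over 7 vars (128 rows)
Evaluate each row (x1, x2, x3, x4, x5, x6, x7 as bits, MSB first):
  row 0 [0000000]: ((NOT 0 IMPLIES 0) OR ((0 OR 0) XOR (0 OR 0))) -> 0
  row 1 [0000001]: ((NOT 0 IMPLIES 0) OR ((0 OR 0) XOR (0 OR 0))) -> 0
  row 2 [0000010]: ((NOT 0 IMPLIES 0) OR ((0 OR 0) XOR (0 OR 0))) -> 0
  row 3 [0000011]: ((NOT 0 IMPLIES 0) OR ((0 OR 0) XOR (0 OR 0))) -> 0
  row 4 [0000100]: ((NOT 0 IMPLIES 0) OR ((1 OR 0) XOR (0 OR 0))) -> 1
  (every remaining row is evaluated the same way; all 128 results are listed next)
Full result column, 8 rows per line (x1,x2,x3,x4 fixed per line; x5,x6,x7 runs 000..111 left to right):
  rows 0-7 [x1,x2,x3,x4=0000]: 00001111  (ones: 4)
  rows 8-15 [x1,x2,x3,x4=0001]: 00001111  (ones: 4)
  rows 16-23 [x1,x2,x3,x4=0010]: 11111111  (ones: 8)
  rows 24-31 [x1,x2,x3,x4=0011]: 11111111  (ones: 8)
  rows 32-39 [x1,x2,x3,x4=0100]: 11110000  (ones: 4)
  rows 40-47 [x1,x2,x3,x4=0101]: 11110000  (ones: 4)
  rows 48-55 [x1,x2,x3,x4=0110]: 11111111  (ones: 8)
  rows 56-63 [x1,x2,x3,x4=0111]: 11111111  (ones: 8)
  rows 64-71 [x1,x2,x3,x4=1000]: 11111111  (ones: 8)
  rows 72-79 [x1,x2,x3,x4=1001]: 11111111  (ones: 8)
  rows 80-87 [x1,x2,x3,x4=1010]: 11111111  (ones: 8)
  rows 88-95 [x1,x2,x3,x4=1011]: 11111111  (ones: 8)
  rows 96-103 [x1,x2,x3,x4=1100]: 11111111  (ones: 8)
  rows 104-111 [x1,x2,x3,x4=1101]: 11111111  (ones: 8)
  rows 112-119 [x1,x2,x3,x4=1110]: 11111111  (ones: 8)
  rows 120-127 [x1,x2,x3,x4=1111]: 11111111  (ones: 8)
Count of 1-rows = 4+4+8+8+4+4+8+8+8+8+8+8+8+8+8+8 = 112

112


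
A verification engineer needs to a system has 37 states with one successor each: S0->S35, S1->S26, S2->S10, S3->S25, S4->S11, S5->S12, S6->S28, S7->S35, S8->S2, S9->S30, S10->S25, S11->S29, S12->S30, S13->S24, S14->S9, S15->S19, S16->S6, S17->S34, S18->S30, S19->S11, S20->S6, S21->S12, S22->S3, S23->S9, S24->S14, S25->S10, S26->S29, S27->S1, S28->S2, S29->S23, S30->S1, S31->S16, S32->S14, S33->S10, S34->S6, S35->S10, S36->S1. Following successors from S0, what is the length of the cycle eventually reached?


Trace from S0 until a state repeats:
  S0 -> S35 -> S10 -> S25 -> S10
S10 first seen at step 2, revisited at step 4.
Cycle length = 4 - 2 = 2

2


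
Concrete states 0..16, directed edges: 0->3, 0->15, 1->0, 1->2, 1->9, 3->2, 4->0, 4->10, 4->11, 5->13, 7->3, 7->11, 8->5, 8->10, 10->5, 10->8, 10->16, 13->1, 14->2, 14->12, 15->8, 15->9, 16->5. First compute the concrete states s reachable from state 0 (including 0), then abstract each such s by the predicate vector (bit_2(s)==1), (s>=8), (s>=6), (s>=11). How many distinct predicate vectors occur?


BFS from 0:
Concrete reachable: {0, 1, 2, 3, 5, 8, 9, 10, 13, 15, 16}
Abstract via predicates (bit_2(s)==1), (s>=8), (s>=6), (s>=11):
  (0,0,0,0) <- {0, 1, 2, 3}
  (0,1,1,0) <- {8, 9, 10}
  (0,1,1,1) <- {16}
  (1,0,0,0) <- {5}
  (1,1,1,1) <- {13, 15}
Distinct abstract states = 5

5


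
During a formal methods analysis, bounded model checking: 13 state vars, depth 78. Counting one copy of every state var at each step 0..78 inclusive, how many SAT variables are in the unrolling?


BMC unrolls to depth k, creating one copy of each state var for steps 0..k.
Step count = 78 + 1 = 79 (steps 0 through 78)
Vars per step = 13
Total = 13 * 79 = 1027

1027


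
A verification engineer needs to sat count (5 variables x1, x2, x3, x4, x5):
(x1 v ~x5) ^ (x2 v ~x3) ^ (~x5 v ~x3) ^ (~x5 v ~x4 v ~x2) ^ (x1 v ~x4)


CNF with 5 clauses over 5 vars (32 assignments).
An assignment satisfies CNF iff every clause has >=1 true literal.
Check each row (bits = x1,x2,x3,x4,x5; clause T/F shown):
  row 0 [00000]: clauses=TTTTT -> 1
  row 1 [00001]: clauses=FTTTT -> 0
  row 2 [00010]: clauses=TTTTF -> 0
  row 3 [00011]: clauses=FTTTF -> 0
  row 4 [00100]: clauses=TFTTT -> 0
  row 5 [00101]: clauses=FFFTT -> 0
  row 6 [00110]: clauses=TFTTF -> 0
  row 7 [00111]: clauses=FFFTF -> 0
  row 8 [01000]: clauses=TTTTT -> 1
  row 9 [01001]: clauses=FTTTT -> 0
  row 10 [01010]: clauses=TTTTF -> 0
  row 11 [01011]: clauses=FTTFF -> 0
  row 12 [01100]: clauses=TTTTT -> 1
  row 13 [01101]: clauses=FTFTT -> 0
  row 14 [01110]: clauses=TTTTF -> 0
  row 15 [01111]: clauses=FTFFF -> 0
  row 16 [10000]: clauses=TTTTT -> 1
  row 17 [10001]: clauses=TTTTT -> 1
  row 18 [10010]: clauses=TTTTT -> 1
  row 19 [10011]: clauses=TTTTT -> 1
  row 20 [10100]: clauses=TFTTT -> 0
  row 21 [10101]: clauses=TFFTT -> 0
  row 22 [10110]: clauses=TFTTT -> 0
  row 23 [10111]: clauses=TFFTT -> 0
  row 24 [11000]: clauses=TTTTT -> 1
  row 25 [11001]: clauses=TTTTT -> 1
  row 26 [11010]: clauses=TTTTT -> 1
  row 27 [11011]: clauses=TTTFT -> 0
  row 28 [11100]: clauses=TTTTT -> 1
  row 29 [11101]: clauses=TTFTT -> 0
  row 30 [11110]: clauses=TTTTT -> 1
  row 31 [11111]: clauses=TTFFT -> 0
Full result column, 8 rows per line (x1,x2 fixed per line; x3,x4,x5 runs 000..111 left to right):
  rows 0-7 [x1,x2=00]: 10000000  (ones: 1)
  rows 8-15 [x1,x2=01]: 10001000  (ones: 2)
  rows 16-23 [x1,x2=10]: 11110000  (ones: 4)
  rows 24-31 [x1,x2=11]: 11101010  (ones: 5)
Satisfying assignments = 1+2+4+5 = 12

12


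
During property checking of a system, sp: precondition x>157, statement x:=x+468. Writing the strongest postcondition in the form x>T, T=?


Formula: sp(P, x:=E) = exists old_x. (x = E[old_x/x]) AND P[old_x/x] (old_x is the value of x before the assignment; eliminate old_x by solving x = E[old_x/x] for old_x)
Step 1: Precondition P: x>157, i.e. old_x > 157
Step 2: Assignment gives x = old_x + 468, so old_x = x - 468
Step 3: Substitute into P: x - 468 > 157
Step 4: Simplify: x > 157+468 = 625

625


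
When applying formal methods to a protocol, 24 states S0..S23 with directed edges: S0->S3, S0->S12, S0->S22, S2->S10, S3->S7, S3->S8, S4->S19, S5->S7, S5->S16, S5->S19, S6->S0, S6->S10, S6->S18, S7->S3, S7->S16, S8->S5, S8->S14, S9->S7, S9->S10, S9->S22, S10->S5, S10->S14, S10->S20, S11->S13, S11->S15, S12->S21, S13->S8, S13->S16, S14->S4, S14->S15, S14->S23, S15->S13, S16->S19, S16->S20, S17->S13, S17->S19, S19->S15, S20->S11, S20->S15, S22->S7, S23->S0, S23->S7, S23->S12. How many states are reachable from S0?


BFS from S0:
  layer 0: {S0}
  layer 1: {S3, S12, S22}
  layer 2: {S7, S8, S21}
  layer 3: {S5, S14, S16}
  layer 4: {S4, S15, S19, S20, S23}
  layer 5: {S11, S13}
Reachable set: {S0, S3, S4, S5, S7, S8, S11, S12, S13, S14, S15, S16, S19, S20, S21, S22, S23}
Count = 17

17


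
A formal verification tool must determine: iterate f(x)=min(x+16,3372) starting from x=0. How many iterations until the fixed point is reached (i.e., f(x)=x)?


Step 1: x=0, cap=3372, increment=16
Step 2: x grows by 16 each step until capped at 3372; fixed point is x=3372
Step 3: iterations = ceil(3372/16) = 211

211


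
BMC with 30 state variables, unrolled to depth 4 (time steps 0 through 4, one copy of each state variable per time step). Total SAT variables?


BMC unrolls to depth k, creating one copy of each state var for steps 0..k.
Step count = 4 + 1 = 5 (steps 0 through 4)
Vars per step = 30
Total = 30 * 5 = 150

150


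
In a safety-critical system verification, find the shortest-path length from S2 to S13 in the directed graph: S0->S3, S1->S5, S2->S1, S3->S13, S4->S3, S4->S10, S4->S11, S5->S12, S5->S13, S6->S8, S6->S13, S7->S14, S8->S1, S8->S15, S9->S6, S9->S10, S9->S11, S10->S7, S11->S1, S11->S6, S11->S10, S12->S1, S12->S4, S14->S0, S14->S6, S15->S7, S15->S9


BFS layer-by-layer from S2:
  dist 0: {S2}
  dist 1: {S1}
  dist 2: {S5}
  dist 3: {S12, S13}
  -> S13 reached at distance 3
Shortest path length = 3

3


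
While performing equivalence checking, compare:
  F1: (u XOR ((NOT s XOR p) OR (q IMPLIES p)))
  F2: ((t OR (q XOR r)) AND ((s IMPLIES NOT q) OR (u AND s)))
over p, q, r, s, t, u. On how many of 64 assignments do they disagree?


F1 = (u XOR ((NOT s XOR p) OR (q IMPLIES p)))
F2 = ((t OR (q XOR r)) AND ((s IMPLIES NOT q) OR (u AND s)))
Evaluate both on each of 64 rows (bits = p,q,r,s,t,u):
  row 0 [000000]: F1=1 F2=0 (differ) -> 1
  row 1 [000001]: F1=0 F2=0 -> 0
  row 2 [000010]: F1=1 F2=1 -> 0
  row 3 [000011]: F1=0 F2=1 (differ) -> 1
  row 4 [000100]: F1=1 F2=0 (differ) -> 1
  (every remaining row is evaluated the same way; all 64 results are listed next)
Full result column, 8 rows per line (p,q,r fixed per line; s,t,u runs 000..111 left to right):
  rows 0-7 [p,q,r=000]: 10011001  (ones: 4)
  rows 8-15 [p,q,r=001]: 01010101  (ones: 4)
  rows 16-23 [p,q,r=010]: 01010000  (ones: 2)
  rows 24-31 [p,q,r=011]: 10010100  (ones: 3)
  rows 32-39 [p,q,r=100]: 10011001  (ones: 4)
  rows 40-47 [p,q,r=101]: 01010101  (ones: 4)
  rows 48-55 [p,q,r=110]: 01011111  (ones: 6)
  rows 56-63 [p,q,r=111]: 10011011  (ones: 5)
Disagreements = 4+4+2+3+4+4+6+5 = 32

32
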